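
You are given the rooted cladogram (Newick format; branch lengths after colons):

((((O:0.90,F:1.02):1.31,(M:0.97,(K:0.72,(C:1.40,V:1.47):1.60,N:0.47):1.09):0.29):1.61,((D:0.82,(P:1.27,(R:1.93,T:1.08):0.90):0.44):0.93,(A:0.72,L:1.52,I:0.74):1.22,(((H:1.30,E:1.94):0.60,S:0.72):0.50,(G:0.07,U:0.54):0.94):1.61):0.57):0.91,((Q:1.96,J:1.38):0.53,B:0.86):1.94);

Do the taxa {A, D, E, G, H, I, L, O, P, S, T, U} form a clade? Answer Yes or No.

No

The MRCA of the listed taxa subtends (((O,F),(M,(K,(C,V),N))),((D,(P,(R,T))),(A,L,I),(((H,E),S),(G,U)))).
That clade also contains C, F, K, M, N, R, V, which are not in the proposed group, so the group is not monophyletic.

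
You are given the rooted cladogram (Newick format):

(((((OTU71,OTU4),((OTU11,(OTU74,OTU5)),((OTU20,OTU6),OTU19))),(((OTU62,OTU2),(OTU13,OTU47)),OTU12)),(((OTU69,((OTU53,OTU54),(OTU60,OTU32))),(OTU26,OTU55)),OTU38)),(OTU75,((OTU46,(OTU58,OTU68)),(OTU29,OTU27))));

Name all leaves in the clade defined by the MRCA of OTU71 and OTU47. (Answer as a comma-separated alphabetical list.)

Tracing OTU71: it sits inside (OTU71,OTU4).
Tracing OTU47: it sits inside (OTU13,OTU47).
The smallest clade enclosing both is (((OTU71,OTU4),((OTU11,(OTU74,OTU5)),((OTU20,OTU6),OTU19))),(((OTU62,OTU2),(OTU13,OTU47)),OTU12)); the answer is its 13 terminal taxa in alphabetical order.

OTU11, OTU12, OTU13, OTU19, OTU2, OTU20, OTU4, OTU47, OTU5, OTU6, OTU62, OTU71, OTU74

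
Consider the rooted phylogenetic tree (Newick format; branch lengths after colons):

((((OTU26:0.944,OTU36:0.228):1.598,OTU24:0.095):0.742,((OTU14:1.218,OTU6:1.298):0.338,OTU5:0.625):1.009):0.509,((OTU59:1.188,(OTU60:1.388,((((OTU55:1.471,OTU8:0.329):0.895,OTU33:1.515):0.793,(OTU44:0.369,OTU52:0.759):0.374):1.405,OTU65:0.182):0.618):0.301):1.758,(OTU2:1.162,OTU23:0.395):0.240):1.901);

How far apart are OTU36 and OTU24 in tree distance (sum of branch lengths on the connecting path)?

1.921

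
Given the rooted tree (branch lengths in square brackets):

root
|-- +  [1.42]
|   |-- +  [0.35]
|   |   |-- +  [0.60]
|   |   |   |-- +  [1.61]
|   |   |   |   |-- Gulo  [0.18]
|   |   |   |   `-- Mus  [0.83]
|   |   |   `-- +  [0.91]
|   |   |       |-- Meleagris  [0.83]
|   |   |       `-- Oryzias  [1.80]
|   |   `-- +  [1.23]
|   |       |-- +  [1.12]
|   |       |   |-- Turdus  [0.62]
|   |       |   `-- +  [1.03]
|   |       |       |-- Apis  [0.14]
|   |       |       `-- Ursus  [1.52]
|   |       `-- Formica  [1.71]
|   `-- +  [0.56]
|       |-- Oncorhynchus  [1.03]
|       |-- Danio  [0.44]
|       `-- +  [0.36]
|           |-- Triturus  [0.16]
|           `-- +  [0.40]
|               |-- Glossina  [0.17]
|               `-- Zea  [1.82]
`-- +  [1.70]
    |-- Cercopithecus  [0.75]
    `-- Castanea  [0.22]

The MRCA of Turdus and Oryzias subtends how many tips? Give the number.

8

The MRCA of Turdus and Oryzias is the node subtending (((Gulo,Mus),(Meleagris,Oryzias)),((Turdus,(Apis,Ursus)),Formica)).
That clade contains 8 terminal taxa: Apis, Formica, Gulo, Meleagris, Mus, Oryzias, Turdus, Ursus.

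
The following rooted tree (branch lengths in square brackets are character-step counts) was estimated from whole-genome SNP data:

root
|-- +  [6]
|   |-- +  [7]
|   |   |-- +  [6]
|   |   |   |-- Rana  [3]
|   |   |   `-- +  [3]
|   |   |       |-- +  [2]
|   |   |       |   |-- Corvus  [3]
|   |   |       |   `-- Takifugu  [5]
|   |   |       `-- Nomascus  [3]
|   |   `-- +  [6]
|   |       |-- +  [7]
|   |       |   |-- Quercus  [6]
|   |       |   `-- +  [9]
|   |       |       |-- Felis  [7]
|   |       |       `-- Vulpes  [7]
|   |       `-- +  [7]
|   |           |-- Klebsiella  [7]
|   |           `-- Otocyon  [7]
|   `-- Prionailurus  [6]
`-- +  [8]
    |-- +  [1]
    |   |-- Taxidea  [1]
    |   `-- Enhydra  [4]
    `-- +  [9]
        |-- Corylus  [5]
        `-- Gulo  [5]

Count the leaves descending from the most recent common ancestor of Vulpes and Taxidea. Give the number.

The MRCA of Vulpes and Taxidea is the root, so the clade is the entire tree.
That clade contains 14 terminal taxa: Corvus, Corylus, Enhydra, Felis, Gulo, Klebsiella, Nomascus, Otocyon, Prionailurus, Quercus, Rana, Takifugu, Taxidea, Vulpes.

14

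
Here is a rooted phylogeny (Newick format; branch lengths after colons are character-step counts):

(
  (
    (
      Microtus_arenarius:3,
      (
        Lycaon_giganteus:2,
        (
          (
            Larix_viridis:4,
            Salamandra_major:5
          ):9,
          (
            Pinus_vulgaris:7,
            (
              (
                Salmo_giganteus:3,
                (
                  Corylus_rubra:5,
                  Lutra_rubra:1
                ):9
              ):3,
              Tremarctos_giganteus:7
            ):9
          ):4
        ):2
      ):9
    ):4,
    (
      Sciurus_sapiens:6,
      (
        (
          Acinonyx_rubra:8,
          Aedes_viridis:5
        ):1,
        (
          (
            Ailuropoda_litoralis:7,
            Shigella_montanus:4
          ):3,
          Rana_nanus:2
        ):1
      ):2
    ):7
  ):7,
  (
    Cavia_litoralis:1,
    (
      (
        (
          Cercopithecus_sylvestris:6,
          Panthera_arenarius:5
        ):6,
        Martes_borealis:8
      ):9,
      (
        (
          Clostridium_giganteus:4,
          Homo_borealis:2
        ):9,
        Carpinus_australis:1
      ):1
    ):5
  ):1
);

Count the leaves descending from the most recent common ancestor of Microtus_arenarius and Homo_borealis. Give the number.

The MRCA of Microtus_arenarius and Homo_borealis is the root, so the clade is the entire tree.
That clade contains 22 terminal taxa: Acinonyx_rubra, Aedes_viridis, Ailuropoda_litoralis, Carpinus_australis, Cavia_litoralis, Cercopithecus_sylvestris, Clostridium_giganteus, Corylus_rubra, Homo_borealis, Larix_viridis, Lutra_rubra, Lycaon_giganteus, Martes_borealis, Microtus_arenarius, Panthera_arenarius, Pinus_vulgaris, Rana_nanus, Salamandra_major, Salmo_giganteus, Sciurus_sapiens, Shigella_montanus, Tremarctos_giganteus.

22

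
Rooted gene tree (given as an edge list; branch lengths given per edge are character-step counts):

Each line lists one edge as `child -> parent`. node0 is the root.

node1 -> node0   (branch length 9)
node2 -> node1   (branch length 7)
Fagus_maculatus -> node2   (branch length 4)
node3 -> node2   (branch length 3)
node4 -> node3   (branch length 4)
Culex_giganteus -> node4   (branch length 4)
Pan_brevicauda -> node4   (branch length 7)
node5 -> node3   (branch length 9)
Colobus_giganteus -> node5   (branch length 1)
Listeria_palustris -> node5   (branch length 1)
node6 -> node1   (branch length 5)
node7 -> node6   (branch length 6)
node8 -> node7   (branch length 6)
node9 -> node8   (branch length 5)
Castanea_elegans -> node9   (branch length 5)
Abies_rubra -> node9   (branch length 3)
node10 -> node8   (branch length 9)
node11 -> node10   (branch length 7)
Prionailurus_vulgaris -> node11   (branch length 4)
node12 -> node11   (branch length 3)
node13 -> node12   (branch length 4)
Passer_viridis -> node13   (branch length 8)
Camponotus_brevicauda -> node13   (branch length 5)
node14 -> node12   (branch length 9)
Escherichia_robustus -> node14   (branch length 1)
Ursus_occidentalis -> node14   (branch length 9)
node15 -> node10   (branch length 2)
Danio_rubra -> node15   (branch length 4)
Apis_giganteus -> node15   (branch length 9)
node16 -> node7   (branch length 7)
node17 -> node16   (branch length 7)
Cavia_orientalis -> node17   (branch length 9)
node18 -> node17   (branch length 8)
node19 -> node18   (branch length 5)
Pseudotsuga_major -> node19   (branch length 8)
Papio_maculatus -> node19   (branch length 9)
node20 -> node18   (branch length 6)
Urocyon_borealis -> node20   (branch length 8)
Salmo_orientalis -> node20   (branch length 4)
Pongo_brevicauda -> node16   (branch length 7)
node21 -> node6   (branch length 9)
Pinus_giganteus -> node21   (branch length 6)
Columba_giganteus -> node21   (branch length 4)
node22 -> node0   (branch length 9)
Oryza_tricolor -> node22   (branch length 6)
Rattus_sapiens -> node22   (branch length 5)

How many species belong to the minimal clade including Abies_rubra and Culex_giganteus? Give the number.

22

The MRCA of Abies_rubra and Culex_giganteus is the node subtending ((Fagus_maculatus,((Culex_giganteus,Pan_brevicauda),(Colobus_giganteus,Listeria_palustris))),((((Castanea_elegans,Abies_rubra),((Prionailurus_vulgaris,((Passer_viridis,Camponotus_brevicauda),(Escherichia_robustus,Ursus_occidentalis))),(Danio_rubra,Apis_giganteus))),((Cavia_orientalis,((Pseudotsuga_major,Papio_maculatus),(Urocyon_borealis,Salmo_orientalis))),Pongo_brevicauda)),(Pinus_giganteus,Columba_giganteus))).
That clade contains 22 terminal taxa: Abies_rubra, Apis_giganteus, Camponotus_brevicauda, Castanea_elegans, Cavia_orientalis, Colobus_giganteus, Columba_giganteus, Culex_giganteus, Danio_rubra, Escherichia_robustus, Fagus_maculatus, Listeria_palustris, Pan_brevicauda, Papio_maculatus, Passer_viridis, Pinus_giganteus, Pongo_brevicauda, Prionailurus_vulgaris, Pseudotsuga_major, Salmo_orientalis, Urocyon_borealis, Ursus_occidentalis.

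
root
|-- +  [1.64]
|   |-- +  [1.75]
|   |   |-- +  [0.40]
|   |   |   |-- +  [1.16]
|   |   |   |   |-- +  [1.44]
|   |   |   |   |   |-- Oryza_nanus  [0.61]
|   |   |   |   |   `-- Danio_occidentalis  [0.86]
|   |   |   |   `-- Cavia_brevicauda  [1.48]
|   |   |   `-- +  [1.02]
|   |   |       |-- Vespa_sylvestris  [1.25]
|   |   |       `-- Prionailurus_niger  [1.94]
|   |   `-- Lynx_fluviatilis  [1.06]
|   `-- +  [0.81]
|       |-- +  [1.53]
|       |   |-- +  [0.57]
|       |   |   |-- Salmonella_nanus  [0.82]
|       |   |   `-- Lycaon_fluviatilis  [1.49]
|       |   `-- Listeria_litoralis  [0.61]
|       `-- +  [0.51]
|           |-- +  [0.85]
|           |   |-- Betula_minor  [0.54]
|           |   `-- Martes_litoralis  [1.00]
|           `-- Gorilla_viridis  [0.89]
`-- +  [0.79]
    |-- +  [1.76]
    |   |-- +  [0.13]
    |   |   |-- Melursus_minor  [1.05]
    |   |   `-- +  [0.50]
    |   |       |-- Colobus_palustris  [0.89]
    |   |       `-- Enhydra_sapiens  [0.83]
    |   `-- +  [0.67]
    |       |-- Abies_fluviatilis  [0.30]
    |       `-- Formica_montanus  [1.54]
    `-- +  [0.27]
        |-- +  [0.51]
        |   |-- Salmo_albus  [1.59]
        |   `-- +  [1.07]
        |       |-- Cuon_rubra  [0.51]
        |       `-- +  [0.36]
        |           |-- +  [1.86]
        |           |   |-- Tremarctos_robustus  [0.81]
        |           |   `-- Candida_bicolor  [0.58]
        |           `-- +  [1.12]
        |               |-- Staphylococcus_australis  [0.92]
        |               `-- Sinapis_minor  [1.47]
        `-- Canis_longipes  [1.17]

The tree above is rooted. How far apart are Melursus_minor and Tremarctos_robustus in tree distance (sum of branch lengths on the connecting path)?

7.82

The path runs Melursus_minor → … → MRCA → … → Tremarctos_robustus; the MRCA is the node subtending (((Melursus_minor,(Colobus_palustris,Enhydra_sapiens)),(Abies_fluviatilis,Formica_montanus)),((Salmo_albus,(Cuon_rubra,((Tremarctos_robustus,Candida_bicolor),(Staphylococcus_australis,Sinapis_minor)))),Canis_longipes)).
Branch lengths along that path: 1.05 + 0.13 + 1.76 + 0.27 + 0.51 + 1.07 + 0.36 + 1.86 + 0.81 = 7.82.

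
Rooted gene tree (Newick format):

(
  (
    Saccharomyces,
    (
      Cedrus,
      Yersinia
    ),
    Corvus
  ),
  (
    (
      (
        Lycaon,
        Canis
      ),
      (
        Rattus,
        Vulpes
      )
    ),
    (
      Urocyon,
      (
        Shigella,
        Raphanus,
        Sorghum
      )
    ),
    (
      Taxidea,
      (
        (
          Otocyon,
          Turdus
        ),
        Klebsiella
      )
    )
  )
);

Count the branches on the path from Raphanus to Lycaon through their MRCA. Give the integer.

The MRCA of Raphanus and Lycaon is the node subtending (((Lycaon,Canis),(Rattus,Vulpes)),(Urocyon,(Shigella,Raphanus,Sorghum)),(Taxidea,((Otocyon,Turdus),Klebsiella))).
From Raphanus up to that node: 3 branches. From Lycaon up to the same node: 3 branches. Total: 3 + 3 = 6.

6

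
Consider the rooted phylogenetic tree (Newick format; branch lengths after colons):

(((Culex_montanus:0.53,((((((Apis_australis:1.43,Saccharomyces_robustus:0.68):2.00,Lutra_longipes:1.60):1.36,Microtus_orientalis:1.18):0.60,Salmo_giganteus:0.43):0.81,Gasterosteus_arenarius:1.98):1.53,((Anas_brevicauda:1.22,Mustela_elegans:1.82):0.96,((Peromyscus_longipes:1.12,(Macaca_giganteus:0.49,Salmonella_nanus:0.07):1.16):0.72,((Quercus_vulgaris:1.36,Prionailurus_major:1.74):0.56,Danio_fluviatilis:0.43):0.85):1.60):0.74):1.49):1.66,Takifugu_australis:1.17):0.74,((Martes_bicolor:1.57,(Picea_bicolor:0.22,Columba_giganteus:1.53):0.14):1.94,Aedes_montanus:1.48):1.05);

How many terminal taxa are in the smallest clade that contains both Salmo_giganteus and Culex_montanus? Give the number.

15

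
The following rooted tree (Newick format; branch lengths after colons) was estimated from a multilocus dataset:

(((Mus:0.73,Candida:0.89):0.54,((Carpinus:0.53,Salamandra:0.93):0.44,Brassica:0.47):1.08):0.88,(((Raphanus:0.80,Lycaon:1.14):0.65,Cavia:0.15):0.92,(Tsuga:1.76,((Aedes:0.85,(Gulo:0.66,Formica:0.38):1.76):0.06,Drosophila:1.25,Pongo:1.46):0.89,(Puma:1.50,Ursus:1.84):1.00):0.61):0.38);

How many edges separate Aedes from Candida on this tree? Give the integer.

8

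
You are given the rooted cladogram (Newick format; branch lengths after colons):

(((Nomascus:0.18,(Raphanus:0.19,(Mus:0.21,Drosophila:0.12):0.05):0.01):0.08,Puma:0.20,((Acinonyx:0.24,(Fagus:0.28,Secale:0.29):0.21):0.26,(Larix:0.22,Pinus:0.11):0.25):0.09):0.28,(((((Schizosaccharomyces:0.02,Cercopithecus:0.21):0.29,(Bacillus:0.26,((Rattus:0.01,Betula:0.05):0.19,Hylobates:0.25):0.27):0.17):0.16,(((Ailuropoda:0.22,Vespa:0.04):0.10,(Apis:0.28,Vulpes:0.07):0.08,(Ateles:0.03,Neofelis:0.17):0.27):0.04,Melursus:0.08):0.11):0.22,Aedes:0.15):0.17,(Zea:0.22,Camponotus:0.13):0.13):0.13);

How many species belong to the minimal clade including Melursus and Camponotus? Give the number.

The MRCA of Melursus and Camponotus is the node subtending (((((Schizosaccharomyces,Cercopithecus),(Bacillus,((Rattus,Betula),Hylobates))),(((Ailuropoda,Vespa),(Apis,Vulpes),(Ateles,Neofelis)),Melursus)),Aedes),(Zea,Camponotus)).
That clade contains 16 terminal taxa: Aedes, Ailuropoda, Apis, Ateles, Bacillus, Betula, Camponotus, Cercopithecus, Hylobates, Melursus, Neofelis, Rattus, Schizosaccharomyces, Vespa, Vulpes, Zea.

16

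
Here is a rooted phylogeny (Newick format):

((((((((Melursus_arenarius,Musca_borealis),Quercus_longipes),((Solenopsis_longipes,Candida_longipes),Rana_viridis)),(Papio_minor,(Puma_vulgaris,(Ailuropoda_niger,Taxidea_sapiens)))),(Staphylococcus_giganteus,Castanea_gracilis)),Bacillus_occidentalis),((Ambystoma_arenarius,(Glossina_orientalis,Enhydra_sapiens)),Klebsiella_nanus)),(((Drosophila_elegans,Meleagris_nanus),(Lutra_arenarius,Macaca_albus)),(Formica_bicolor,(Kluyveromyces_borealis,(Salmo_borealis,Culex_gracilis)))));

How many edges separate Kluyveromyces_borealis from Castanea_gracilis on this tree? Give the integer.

The MRCA of Kluyveromyces_borealis and Castanea_gracilis is the root of the tree.
From Kluyveromyces_borealis up to that node: 4 branches. From Castanea_gracilis up to the same node: 5 branches. Total: 4 + 5 = 9.

9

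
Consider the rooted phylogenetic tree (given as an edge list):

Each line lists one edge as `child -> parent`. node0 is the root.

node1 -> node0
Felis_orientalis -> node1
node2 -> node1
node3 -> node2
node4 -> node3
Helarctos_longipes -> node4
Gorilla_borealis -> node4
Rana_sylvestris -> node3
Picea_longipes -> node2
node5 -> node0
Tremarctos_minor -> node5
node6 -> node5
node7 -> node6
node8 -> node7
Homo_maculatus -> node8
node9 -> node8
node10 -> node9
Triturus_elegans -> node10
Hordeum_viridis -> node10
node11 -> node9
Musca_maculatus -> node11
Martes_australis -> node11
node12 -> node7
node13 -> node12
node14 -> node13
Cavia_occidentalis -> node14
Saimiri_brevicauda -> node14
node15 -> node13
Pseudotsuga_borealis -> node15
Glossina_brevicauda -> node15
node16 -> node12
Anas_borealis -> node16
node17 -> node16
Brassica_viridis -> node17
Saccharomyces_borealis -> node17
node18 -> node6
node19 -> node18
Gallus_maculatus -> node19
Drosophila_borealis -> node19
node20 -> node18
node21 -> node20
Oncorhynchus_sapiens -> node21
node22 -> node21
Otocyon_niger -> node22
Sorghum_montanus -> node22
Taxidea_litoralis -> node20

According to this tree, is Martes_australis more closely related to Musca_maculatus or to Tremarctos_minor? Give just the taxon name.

Musca_maculatus

The MRCA of Martes_australis and Musca_maculatus subtends (Musca_maculatus,Martes_australis) (2 taxa).
The MRCA of Martes_australis and Tremarctos_minor subtends (Tremarctos_minor,(((Homo_maculatus,((Triturus_elegans,Hordeum_viridis),(Musca_maculatus,Martes_australis))),(((Cavia_occidentalis,Saimiri_brevicauda),(Pseudotsuga_borealis,Glossina_brevicauda)),(Anas_borealis,(Brassica_viridis,Saccharomyces_borealis)))),((Gallus_maculatus,Drosophila_borealis),((Oncorhynchus_sapiens,(Otocyon_niger,Sorghum_montanus)),Taxidea_litoralis)))) (19 taxa).
The first is nested inside the second, so Martes_australis shares a more recent common ancestor with Musca_maculatus.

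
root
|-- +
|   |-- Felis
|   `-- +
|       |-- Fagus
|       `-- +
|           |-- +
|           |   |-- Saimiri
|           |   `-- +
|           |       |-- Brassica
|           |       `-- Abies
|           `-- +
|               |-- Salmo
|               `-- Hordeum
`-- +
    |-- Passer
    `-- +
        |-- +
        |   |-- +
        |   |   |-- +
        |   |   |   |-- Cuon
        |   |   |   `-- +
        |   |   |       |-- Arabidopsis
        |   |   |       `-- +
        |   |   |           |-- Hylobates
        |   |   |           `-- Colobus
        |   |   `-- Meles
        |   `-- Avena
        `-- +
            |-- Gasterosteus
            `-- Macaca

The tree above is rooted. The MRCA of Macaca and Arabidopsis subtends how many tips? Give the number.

The MRCA of Macaca and Arabidopsis is the node subtending ((((Cuon,(Arabidopsis,(Hylobates,Colobus))),Meles),Avena),(Gasterosteus,Macaca)).
That clade contains 8 terminal taxa: Arabidopsis, Avena, Colobus, Cuon, Gasterosteus, Hylobates, Macaca, Meles.

8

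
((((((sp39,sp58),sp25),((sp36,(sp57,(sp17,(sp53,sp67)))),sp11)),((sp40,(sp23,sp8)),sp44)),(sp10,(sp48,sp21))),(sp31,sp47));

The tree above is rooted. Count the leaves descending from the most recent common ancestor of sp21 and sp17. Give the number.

16

The MRCA of sp21 and sp17 is the node subtending (((((sp39,sp58),sp25),((sp36,(sp57,(sp17,(sp53,sp67)))),sp11)),((sp40,(sp23,sp8)),sp44)),(sp10,(sp48,sp21))).
That clade contains 16 terminal taxa: sp10, sp11, sp17, sp21, sp23, sp25, sp36, sp39, sp40, sp44, sp48, sp53, sp57, sp58, sp67, sp8.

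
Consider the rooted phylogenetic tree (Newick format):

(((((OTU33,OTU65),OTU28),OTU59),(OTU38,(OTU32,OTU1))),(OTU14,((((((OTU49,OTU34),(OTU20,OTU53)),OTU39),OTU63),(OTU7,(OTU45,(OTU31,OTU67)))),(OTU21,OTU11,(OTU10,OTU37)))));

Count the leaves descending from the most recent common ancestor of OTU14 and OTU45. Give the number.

15

The MRCA of OTU14 and OTU45 is the node subtending (OTU14,((((((OTU49,OTU34),(OTU20,OTU53)),OTU39),OTU63),(OTU7,(OTU45,(OTU31,OTU67)))),(OTU21,OTU11,(OTU10,OTU37)))).
That clade contains 15 terminal taxa: OTU10, OTU11, OTU14, OTU20, OTU21, OTU31, OTU34, OTU37, OTU39, OTU45, OTU49, OTU53, OTU63, OTU67, OTU7.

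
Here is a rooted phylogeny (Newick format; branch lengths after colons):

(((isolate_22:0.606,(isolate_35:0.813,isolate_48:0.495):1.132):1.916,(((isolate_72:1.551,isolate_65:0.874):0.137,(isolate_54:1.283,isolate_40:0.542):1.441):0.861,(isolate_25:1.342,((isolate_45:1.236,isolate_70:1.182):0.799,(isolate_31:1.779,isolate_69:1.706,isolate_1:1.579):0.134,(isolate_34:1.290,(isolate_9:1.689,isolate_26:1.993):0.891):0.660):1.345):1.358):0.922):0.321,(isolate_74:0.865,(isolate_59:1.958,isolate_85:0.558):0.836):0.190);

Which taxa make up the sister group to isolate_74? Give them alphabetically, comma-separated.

isolate_74 attaches to the tree at the node subtending (isolate_74,(isolate_59,isolate_85)).
The other lineage descending from that same node — the sister group — is (isolate_59,isolate_85); its 2 tips in alphabetical order are the answer.

isolate_59, isolate_85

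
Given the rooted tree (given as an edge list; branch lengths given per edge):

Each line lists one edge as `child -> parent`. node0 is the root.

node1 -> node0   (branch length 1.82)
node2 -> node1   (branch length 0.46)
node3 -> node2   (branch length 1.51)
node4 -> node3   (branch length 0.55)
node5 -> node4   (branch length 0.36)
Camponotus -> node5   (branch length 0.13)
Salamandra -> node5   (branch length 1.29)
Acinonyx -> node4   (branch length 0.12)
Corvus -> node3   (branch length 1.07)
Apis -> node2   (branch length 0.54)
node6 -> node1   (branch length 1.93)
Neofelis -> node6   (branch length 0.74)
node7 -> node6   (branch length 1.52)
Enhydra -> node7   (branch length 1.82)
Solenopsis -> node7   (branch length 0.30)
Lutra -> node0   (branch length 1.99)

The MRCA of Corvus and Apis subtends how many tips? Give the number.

The MRCA of Corvus and Apis is the node subtending ((((Camponotus,Salamandra),Acinonyx),Corvus),Apis).
That clade contains 5 terminal taxa: Acinonyx, Apis, Camponotus, Corvus, Salamandra.

5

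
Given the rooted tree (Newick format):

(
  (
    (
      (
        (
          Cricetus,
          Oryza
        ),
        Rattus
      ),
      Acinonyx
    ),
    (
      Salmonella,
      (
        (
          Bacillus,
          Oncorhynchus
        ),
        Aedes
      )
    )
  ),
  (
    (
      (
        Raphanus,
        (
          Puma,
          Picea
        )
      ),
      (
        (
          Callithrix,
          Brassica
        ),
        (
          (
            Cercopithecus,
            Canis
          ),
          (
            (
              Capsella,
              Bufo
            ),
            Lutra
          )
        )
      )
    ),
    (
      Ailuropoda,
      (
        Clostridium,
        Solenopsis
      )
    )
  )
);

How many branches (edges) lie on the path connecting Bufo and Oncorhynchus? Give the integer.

The MRCA of Bufo and Oncorhynchus is the root of the tree.
From Bufo up to that node: 7 branches. From Oncorhynchus up to the same node: 5 branches. Total: 7 + 5 = 12.

12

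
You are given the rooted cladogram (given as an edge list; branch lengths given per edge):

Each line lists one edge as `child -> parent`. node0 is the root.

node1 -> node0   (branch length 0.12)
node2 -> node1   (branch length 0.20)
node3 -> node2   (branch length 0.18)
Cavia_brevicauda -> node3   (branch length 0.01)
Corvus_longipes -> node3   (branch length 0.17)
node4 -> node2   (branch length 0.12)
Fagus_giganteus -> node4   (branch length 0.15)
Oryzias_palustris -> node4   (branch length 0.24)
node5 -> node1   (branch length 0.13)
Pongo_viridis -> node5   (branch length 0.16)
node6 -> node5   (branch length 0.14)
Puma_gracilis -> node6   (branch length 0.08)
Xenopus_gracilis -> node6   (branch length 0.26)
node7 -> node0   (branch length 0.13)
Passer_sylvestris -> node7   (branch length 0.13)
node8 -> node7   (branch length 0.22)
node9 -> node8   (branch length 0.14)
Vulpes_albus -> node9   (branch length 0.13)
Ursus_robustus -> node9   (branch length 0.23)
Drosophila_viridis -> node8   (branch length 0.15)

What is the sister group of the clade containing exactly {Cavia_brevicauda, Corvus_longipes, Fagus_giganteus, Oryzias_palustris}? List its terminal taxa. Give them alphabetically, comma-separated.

Pongo_viridis, Puma_gracilis, Xenopus_gracilis

The clade containing exactly {Cavia_brevicauda, Corvus_longipes, Fagus_giganteus, Oryzias_palustris} attaches to the tree at the node subtending (((Cavia_brevicauda,Corvus_longipes),(Fagus_giganteus,Oryzias_palustris)),(Pongo_viridis,(Puma_gracilis,Xenopus_gracilis))).
The other lineage descending from that same node — the sister group — is (Pongo_viridis,(Puma_gracilis,Xenopus_gracilis)); its 3 tips in alphabetical order are the answer.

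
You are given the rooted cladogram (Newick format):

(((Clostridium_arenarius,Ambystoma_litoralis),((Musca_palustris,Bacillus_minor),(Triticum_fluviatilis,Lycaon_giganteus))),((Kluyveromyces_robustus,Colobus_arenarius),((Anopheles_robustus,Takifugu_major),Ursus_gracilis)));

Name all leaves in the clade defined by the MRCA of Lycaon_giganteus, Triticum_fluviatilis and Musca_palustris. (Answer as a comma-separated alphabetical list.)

Tracing Lycaon_giganteus: it sits inside (Triticum_fluviatilis,Lycaon_giganteus).
Tracing Triticum_fluviatilis: it sits inside (Triticum_fluviatilis,Lycaon_giganteus).
Tracing Musca_palustris: it sits inside (Musca_palustris,Bacillus_minor).
The smallest clade enclosing all 3 is ((Musca_palustris,Bacillus_minor),(Triticum_fluviatilis,Lycaon_giganteus)); the answer is its 4 terminal taxa in alphabetical order.

Bacillus_minor, Lycaon_giganteus, Musca_palustris, Triticum_fluviatilis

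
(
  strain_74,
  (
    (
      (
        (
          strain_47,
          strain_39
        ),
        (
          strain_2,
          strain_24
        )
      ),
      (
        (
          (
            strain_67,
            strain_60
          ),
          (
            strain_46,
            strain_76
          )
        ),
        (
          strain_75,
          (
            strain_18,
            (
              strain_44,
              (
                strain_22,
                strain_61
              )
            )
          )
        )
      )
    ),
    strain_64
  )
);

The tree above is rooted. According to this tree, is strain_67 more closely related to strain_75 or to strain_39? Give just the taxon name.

strain_75

The MRCA of strain_67 and strain_75 subtends (((strain_67,strain_60),(strain_46,strain_76)),(strain_75,(strain_18,(strain_44,(strain_22,strain_61))))) (9 taxa).
The MRCA of strain_67 and strain_39 subtends (((strain_47,strain_39),(strain_2,strain_24)),(((strain_67,strain_60),(strain_46,strain_76)),(strain_75,(strain_18,(strain_44,(strain_22,strain_61)))))) (13 taxa).
The first is nested inside the second, so strain_67 shares a more recent common ancestor with strain_75.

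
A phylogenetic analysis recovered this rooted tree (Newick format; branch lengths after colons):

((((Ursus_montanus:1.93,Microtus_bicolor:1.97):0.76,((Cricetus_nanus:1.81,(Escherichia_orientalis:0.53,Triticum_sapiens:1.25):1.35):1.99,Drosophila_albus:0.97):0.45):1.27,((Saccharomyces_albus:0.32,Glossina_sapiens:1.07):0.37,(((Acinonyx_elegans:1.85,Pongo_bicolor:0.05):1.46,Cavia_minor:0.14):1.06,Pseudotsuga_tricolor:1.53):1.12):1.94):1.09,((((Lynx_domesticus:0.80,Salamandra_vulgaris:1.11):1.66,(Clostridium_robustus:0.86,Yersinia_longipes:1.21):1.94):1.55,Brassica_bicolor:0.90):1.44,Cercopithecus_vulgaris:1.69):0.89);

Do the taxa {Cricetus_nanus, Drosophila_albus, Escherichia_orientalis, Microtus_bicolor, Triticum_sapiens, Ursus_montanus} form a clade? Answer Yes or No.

Yes

The most recent common ancestor of these taxa subtends ((Ursus_montanus,Microtus_bicolor),((Cricetus_nanus,(Escherichia_orientalis,Triticum_sapiens)),Drosophila_albus)).
That clade has exactly 6 tips — every listed taxon and nothing else — so the group is monophyletic.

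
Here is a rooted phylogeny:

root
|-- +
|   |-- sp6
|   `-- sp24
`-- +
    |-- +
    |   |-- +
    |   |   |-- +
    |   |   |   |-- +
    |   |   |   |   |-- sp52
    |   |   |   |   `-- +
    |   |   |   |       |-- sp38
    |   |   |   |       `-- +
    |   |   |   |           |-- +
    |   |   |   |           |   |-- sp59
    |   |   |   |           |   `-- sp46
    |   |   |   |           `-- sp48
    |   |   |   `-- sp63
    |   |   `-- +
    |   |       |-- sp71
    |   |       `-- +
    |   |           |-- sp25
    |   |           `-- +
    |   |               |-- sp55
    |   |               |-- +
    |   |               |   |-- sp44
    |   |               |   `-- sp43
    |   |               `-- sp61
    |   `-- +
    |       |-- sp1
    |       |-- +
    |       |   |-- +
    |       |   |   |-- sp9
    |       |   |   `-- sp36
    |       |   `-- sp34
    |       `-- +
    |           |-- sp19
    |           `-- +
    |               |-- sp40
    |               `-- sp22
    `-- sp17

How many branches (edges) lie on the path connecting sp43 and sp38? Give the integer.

The MRCA of sp43 and sp38 is the node subtending (((sp52,(sp38,((sp59,sp46),sp48))),sp63),(sp71,(sp25,(sp55,(sp44,sp43),sp61)))).
From sp43 up to that node: 5 branches. From sp38 up to the same node: 4 branches. Total: 5 + 4 = 9.

9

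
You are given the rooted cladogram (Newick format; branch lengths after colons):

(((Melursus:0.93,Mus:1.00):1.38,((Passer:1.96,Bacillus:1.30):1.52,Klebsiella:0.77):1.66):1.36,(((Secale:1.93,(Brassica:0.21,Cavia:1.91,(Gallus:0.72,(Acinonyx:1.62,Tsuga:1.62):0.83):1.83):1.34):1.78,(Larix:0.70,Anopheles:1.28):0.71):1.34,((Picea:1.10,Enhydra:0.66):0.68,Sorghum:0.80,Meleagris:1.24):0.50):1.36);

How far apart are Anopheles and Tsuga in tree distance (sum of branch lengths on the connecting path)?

The path runs Anopheles → … → MRCA → … → Tsuga; the MRCA is the node subtending ((Secale,(Brassica,Cavia,(Gallus,(Acinonyx,Tsuga)))),(Larix,Anopheles)).
Branch lengths along that path: 1.28 + 0.71 + 1.78 + 1.34 + 1.83 + 0.83 + 1.62 = 9.39.

9.39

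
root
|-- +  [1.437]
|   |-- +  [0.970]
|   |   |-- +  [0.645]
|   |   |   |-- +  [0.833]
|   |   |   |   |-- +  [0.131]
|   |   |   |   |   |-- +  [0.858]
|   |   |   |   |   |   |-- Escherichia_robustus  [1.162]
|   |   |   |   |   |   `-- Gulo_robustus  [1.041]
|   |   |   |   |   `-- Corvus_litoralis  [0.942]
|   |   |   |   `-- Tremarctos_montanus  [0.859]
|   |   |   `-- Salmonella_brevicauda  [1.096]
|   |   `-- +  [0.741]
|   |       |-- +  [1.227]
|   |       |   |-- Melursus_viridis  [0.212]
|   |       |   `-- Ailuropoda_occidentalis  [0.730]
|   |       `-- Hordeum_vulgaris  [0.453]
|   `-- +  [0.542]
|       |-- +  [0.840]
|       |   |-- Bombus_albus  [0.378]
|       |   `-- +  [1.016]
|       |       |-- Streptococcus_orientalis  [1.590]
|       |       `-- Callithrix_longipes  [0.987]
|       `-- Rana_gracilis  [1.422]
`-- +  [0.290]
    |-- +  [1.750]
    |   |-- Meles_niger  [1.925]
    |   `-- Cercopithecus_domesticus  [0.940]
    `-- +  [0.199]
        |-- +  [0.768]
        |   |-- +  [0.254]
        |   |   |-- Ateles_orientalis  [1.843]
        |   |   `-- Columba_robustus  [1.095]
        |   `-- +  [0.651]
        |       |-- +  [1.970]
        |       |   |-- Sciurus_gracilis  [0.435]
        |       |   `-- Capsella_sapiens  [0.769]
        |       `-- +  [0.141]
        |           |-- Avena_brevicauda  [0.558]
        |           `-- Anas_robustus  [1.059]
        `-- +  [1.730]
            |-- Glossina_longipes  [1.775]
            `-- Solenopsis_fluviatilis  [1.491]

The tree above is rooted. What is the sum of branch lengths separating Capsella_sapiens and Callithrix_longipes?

9.469

The path runs Capsella_sapiens → … → MRCA → … → Callithrix_longipes; the MRCA is the root of the tree.
Branch lengths along that path: 0.769 + 1.970 + 0.651 + 0.768 + 0.199 + 0.290 + 1.437 + 0.542 + 0.840 + 1.016 + 0.987 = 9.469.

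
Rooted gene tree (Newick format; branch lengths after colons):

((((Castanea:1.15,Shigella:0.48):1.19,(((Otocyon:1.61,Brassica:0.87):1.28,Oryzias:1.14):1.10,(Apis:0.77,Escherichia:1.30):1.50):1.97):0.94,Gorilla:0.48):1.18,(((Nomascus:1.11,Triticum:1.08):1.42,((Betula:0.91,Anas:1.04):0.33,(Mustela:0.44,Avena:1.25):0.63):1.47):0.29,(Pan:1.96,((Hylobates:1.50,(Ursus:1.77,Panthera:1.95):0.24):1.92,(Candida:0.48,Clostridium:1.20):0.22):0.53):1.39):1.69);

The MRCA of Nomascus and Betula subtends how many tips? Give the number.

The MRCA of Nomascus and Betula is the node subtending ((Nomascus,Triticum),((Betula,Anas),(Mustela,Avena))).
That clade contains 6 terminal taxa: Anas, Avena, Betula, Mustela, Nomascus, Triticum.

6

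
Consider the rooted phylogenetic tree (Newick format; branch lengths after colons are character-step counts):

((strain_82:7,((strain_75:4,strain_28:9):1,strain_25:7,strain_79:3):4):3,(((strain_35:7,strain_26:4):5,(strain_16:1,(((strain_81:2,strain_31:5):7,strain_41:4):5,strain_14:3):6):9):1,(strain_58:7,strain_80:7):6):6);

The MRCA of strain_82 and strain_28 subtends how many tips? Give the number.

The MRCA of strain_82 and strain_28 is the node subtending (strain_82,((strain_75,strain_28),strain_25,strain_79)).
That clade contains 5 terminal taxa: strain_25, strain_28, strain_75, strain_79, strain_82.

5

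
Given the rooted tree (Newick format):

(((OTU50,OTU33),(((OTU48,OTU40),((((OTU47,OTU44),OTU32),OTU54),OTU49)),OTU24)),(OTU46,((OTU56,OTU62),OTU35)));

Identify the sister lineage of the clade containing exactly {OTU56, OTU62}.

OTU35

The clade containing exactly {OTU56, OTU62} attaches to the tree at the node subtending ((OTU56,OTU62),OTU35).
The other lineage descending from that same node — the sister group — is the single tip OTU35.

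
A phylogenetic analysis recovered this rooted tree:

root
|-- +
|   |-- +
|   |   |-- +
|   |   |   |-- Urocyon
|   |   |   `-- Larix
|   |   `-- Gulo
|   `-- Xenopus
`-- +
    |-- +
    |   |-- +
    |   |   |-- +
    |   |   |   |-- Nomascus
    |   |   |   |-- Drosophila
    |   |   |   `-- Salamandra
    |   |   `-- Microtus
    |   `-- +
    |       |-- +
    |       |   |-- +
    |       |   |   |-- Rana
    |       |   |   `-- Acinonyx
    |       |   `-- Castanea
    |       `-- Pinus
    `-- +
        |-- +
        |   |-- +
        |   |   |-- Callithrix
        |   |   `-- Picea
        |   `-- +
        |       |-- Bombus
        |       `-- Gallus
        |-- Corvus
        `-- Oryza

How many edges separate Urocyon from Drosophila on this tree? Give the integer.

The MRCA of Urocyon and Drosophila is the root of the tree.
From Urocyon up to that node: 4 branches. From Drosophila up to the same node: 5 branches. Total: 4 + 5 = 9.

9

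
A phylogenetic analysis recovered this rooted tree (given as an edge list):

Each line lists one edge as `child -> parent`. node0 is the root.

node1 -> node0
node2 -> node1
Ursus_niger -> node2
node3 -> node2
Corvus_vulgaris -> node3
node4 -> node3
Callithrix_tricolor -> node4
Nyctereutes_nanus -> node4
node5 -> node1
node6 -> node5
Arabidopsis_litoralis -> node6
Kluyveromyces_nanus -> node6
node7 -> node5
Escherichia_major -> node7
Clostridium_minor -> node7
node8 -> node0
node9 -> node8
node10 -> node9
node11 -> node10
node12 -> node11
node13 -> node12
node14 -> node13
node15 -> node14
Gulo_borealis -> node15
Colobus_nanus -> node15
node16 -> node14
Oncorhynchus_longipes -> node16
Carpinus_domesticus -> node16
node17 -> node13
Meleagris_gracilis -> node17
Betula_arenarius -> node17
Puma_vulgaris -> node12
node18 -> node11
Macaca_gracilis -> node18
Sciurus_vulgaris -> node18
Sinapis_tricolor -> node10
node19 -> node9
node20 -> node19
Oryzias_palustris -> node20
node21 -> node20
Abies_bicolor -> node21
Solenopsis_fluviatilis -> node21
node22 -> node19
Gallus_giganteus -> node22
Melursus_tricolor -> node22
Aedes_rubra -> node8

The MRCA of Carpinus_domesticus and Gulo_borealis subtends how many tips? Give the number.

4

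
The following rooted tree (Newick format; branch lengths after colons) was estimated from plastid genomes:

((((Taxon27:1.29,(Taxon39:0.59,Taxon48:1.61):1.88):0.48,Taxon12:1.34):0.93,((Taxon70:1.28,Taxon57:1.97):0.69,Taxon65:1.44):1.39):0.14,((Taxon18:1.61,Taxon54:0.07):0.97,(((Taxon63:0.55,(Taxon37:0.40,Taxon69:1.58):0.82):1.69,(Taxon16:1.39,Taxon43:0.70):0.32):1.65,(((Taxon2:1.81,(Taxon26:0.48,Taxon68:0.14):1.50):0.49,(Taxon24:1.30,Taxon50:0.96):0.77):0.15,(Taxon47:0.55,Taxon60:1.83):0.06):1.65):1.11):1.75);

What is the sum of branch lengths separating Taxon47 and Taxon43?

The path runs Taxon47 → … → MRCA → … → Taxon43; the MRCA is the node subtending (((Taxon63,(Taxon37,Taxon69)),(Taxon16,Taxon43)),(((Taxon2,(Taxon26,Taxon68)),(Taxon24,Taxon50)),(Taxon47,Taxon60))).
Branch lengths along that path: 0.55 + 0.06 + 1.65 + 1.65 + 0.32 + 0.70 = 4.93.

4.93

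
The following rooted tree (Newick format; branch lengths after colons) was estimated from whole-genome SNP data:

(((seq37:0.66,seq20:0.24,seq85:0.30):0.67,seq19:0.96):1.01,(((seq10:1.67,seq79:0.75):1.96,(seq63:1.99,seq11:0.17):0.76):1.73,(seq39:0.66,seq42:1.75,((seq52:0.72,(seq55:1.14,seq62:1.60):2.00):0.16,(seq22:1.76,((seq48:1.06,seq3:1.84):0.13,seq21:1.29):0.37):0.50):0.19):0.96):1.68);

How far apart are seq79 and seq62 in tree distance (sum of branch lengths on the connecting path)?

The path runs seq79 → … → MRCA → … → seq62; the MRCA is the node subtending (((seq10,seq79),(seq63,seq11)),(seq39,seq42,((seq52,(seq55,seq62)),(seq22,((seq48,seq3),seq21))))).
Branch lengths along that path: 0.75 + 1.96 + 1.73 + 0.96 + 0.19 + 0.16 + 2.00 + 1.60 = 9.35.

9.35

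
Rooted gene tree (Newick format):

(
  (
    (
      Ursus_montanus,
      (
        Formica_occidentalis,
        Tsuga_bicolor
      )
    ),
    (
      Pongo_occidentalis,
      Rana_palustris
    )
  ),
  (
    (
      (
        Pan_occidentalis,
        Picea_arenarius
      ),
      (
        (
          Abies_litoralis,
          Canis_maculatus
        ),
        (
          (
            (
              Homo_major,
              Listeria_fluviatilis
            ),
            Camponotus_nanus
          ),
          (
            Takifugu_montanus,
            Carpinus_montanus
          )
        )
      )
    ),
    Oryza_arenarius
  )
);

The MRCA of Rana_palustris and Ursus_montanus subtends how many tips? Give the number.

5

The MRCA of Rana_palustris and Ursus_montanus is the node subtending ((Ursus_montanus,(Formica_occidentalis,Tsuga_bicolor)),(Pongo_occidentalis,Rana_palustris)).
That clade contains 5 terminal taxa: Formica_occidentalis, Pongo_occidentalis, Rana_palustris, Tsuga_bicolor, Ursus_montanus.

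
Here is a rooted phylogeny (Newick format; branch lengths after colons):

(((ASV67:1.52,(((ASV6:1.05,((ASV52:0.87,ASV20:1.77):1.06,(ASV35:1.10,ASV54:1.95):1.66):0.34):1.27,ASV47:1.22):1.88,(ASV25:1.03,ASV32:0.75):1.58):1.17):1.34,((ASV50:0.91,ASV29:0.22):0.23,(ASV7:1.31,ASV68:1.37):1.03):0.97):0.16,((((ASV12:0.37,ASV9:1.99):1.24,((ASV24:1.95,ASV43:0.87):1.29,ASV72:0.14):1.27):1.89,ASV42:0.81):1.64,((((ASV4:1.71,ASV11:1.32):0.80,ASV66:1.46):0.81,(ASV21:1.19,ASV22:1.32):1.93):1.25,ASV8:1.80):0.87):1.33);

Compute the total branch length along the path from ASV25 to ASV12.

The path runs ASV25 → … → MRCA → … → ASV12; the MRCA is the root of the tree.
Branch lengths along that path: 1.03 + 1.58 + 1.17 + 1.34 + 0.16 + 1.33 + 1.64 + 1.89 + 1.24 + 0.37 = 11.75.

11.75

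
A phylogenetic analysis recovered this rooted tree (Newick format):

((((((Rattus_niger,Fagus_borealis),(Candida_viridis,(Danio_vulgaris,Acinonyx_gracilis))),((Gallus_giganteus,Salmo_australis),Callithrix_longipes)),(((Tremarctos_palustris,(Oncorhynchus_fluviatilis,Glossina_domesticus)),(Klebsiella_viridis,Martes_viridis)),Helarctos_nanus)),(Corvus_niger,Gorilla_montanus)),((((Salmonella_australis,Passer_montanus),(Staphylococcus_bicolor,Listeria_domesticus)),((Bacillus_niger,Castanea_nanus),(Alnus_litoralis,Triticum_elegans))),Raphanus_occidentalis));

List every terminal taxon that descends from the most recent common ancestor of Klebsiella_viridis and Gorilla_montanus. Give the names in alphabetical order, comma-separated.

Tracing Klebsiella_viridis: it sits inside (Klebsiella_viridis,Martes_viridis).
Tracing Gorilla_montanus: it sits inside (Corvus_niger,Gorilla_montanus).
The smallest clade enclosing both is (((((Rattus_niger,Fagus_borealis),(Candida_viridis,(Danio_vulgaris,Acinonyx_gracilis))),((Gallus_giganteus,Salmo_australis),Callithrix_longipes)),(((Tremarctos_palustris,(Oncorhynchus_fluviatilis,Glossina_domesticus)),(Klebsiella_viridis,Martes_viridis)),Helarctos_nanus)),(Corvus_niger,Gorilla_montanus)); the answer is its 16 terminal taxa in alphabetical order.

Acinonyx_gracilis, Callithrix_longipes, Candida_viridis, Corvus_niger, Danio_vulgaris, Fagus_borealis, Gallus_giganteus, Glossina_domesticus, Gorilla_montanus, Helarctos_nanus, Klebsiella_viridis, Martes_viridis, Oncorhynchus_fluviatilis, Rattus_niger, Salmo_australis, Tremarctos_palustris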